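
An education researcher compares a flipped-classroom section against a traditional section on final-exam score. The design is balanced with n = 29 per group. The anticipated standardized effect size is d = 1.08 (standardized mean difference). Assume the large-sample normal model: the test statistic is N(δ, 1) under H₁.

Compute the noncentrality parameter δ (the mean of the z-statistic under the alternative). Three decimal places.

The noncentrality parameter scales effect size by the design's sample-size factor: δ = d·√(n/2) = 1.08 × √(29/2) = 4.1125

δ ≈ 4.113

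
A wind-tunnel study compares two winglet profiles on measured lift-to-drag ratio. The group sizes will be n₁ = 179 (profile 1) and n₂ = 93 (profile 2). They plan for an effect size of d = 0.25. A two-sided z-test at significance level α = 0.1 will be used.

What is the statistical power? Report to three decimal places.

Power ≈ 0.622

Noncentrality parameter: δ = d / √(1/n₁ + 1/n₂) = 0.25 / √(1/179 + 1/93) = 1.9558
Critical value for a two-sided test at α = 0.1: z_{α/2} = 1.645.
Power = Φ(δ − 1.645) + Φ(−δ − 1.645) = Φ(0.311) + Φ(-3.601) = 0.6221 + 0.0002 = 0.6222.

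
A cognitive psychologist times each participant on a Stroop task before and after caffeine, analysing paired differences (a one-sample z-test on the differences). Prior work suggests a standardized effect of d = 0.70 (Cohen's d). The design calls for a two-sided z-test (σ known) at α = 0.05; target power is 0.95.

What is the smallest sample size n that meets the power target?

Set Φ(δ − 1.960) = 0.95; then δ − 1.960 = Φ⁻¹(0.95) = 1.645, giving δ = 3.605.
(The Φ(−δ − z_{α/2}) term is vanishingly small for δ > 0 and is dropped in the standard sample-size formula.)
δ = d·√n ⇒ n = (δ/d)² = (3.605 / 0.70)² = 26.52.
Round up to the next whole unit.

n = 27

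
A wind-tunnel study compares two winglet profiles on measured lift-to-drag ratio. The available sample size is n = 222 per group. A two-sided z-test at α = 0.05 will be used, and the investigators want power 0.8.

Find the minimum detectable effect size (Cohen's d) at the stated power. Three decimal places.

d ≈ 0.266

Required noncentrality: δ = z_{0.025} + z_{0.20} = 1.960 + 0.842 = 2.802.
(The second rejection-region term Φ(−δ − z_{α/2}) is negligible and dropped.)
δ = d·√(n/2) ⇒ d = δ/√(n/2) = 2.802/√(222/2) = 0.2659.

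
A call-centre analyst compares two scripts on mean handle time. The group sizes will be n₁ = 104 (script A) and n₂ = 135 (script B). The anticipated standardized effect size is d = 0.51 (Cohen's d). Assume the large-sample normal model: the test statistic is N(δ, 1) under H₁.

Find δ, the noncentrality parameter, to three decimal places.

The noncentrality parameter scales effect size by the design's sample-size factor: δ = d / √(1/n₁ + 1/n₂) = 0.51 / √(1/104 + 1/135) = 3.9089

δ ≈ 3.909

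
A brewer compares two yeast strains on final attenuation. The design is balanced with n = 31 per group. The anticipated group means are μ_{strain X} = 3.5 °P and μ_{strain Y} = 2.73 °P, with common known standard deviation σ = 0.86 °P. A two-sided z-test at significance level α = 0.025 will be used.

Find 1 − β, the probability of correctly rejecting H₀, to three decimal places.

Power ≈ 0.900

Standardized effect: d = |μ_{strain X} − μ_{strain Y}| / σ = |3.5 − 2.73| / 0.86 = 0.8953
Noncentrality parameter: δ = d·√(n/2) = 0.8953 × √(31/2) = 3.5250
Two-sided α = 0.025 → critical value z_{0.0125} = 2.241.
Power = Φ(δ − 2.241) + Φ(−δ − 2.241) = Φ(1.284) + Φ(-5.766) = 0.9004 + 0.0000 = 0.9004.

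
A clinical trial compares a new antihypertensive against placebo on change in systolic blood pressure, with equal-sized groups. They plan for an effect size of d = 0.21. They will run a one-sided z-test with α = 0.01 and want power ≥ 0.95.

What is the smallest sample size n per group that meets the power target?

Set Φ(δ − 2.326) = 0.95; then δ − 2.326 = Φ⁻¹(0.95) = 1.645, giving δ = 3.971.
δ = d·√(n/2) ⇒ n = 2(δ/d)² = 2 × (3.971 / 0.21)² = 715.21.
Rounding up, n = 716 per group.

n = 716 per group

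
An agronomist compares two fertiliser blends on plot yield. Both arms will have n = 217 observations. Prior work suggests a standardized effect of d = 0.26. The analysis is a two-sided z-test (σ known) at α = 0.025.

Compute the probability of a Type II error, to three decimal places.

Noncentrality parameter: δ = d·√(n/2) = 0.26 × √(217/2) = 2.7082
Two-sided α = 0.025 → critical value z_{0.0125} = 2.241.
Power = Φ(δ − 2.241) + Φ(−δ − 2.241) = Φ(0.467) + Φ(-4.950) = 0.6797 + 0.0000 = 0.6797.
Type II error: β = 1 − power = 1 − 0.6797 = 0.3203.

β ≈ 0.320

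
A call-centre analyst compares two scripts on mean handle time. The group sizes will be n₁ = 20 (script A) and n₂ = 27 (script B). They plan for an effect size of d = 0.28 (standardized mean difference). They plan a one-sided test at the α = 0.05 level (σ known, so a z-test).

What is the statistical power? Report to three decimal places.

Noncentrality parameter: δ = d / √(1/n₁ + 1/n₂) = 0.28 / √(1/20 + 1/27) = 0.9491
One-sided α = 0.05 → critical value z_{0.05} = 1.645.
Power = P(Z > 1.645 − δ) = Φ(-0.696) = 0.2433.

Power ≈ 0.243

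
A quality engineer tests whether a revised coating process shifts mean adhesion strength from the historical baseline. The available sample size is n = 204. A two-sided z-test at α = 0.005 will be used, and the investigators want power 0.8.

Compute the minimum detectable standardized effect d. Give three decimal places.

Need Φ(δ − 2.807) = 0.8, so δ = 2.807 + 0.842 = 3.649.
(The second rejection-region term Φ(−δ − z_{α/2}) is negligible and dropped.)
δ = d·√n ⇒ d = δ/√n = 3.649/√204 = 0.2555.

d ≈ 0.255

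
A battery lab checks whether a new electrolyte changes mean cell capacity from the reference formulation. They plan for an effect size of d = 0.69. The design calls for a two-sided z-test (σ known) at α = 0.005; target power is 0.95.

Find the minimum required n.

n = 42

For power 0.95 need Φ(δ − z_{0.0025}) = 0.95, so δ = z_{0.0025} + z_{0.05} = 2.807 + 1.645 = 4.452.
(For δ > 0 the lower-tail rejection region contributes negligibly to power, so the one-term inversion is standard.)
δ = d·√n ⇒ n = (δ/d)² = (4.452 / 0.69)² = 41.63.
Rounding up, n = 42.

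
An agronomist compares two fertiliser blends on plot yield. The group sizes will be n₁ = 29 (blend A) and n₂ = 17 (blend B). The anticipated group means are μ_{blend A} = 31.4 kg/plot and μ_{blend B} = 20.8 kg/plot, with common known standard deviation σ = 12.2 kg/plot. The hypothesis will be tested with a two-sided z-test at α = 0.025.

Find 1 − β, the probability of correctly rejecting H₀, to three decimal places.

Standardized effect: d = |μ_{blend A} − μ_{blend B}| / σ = |31.4 − 20.8| / 12.2 = 0.8689
Noncentrality parameter: δ = d / √(1/n₁ + 1/n₂) = 0.8689 / √(1/29 + 1/17) = 2.8444
Critical value for a two-sided test at α = 0.025: z_{α/2} = 2.241.
Power = Φ(δ − 2.241) + Φ(−δ − 2.241) = Φ(0.603) + Φ(-5.086) = 0.7267 + 0.0000 = 0.7267.

Power ≈ 0.727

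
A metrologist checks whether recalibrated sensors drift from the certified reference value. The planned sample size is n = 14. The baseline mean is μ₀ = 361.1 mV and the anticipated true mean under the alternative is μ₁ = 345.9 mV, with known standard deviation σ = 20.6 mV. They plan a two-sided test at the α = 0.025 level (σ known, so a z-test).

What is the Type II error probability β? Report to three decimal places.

Standardized effect: d = |μ₁ − μ₀| / σ = |345.9 − 361.1| / 20.6 = 0.7379
Noncentrality parameter: δ = d·√n = 0.7379 × √14 = 2.7608
Two-sided α = 0.025 → critical value z_{0.0125} = 2.241.
Power = Φ(δ − 2.241) + Φ(−δ − 2.241) = Φ(0.519) + Φ(-5.002) = 0.6983 + 0.0000 = 0.6983.
Type II error: β = 1 − power = 1 − 0.6983 = 0.3017.

β ≈ 0.302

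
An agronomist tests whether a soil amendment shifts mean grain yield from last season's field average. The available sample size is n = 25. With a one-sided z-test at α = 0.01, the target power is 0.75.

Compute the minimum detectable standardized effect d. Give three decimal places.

d ≈ 0.600

Required noncentrality: δ = z_{0.01} + z_{0.25} = 2.326 + 0.674 = 3.001.
δ = d·√n ⇒ d = δ/√n = 3.001/√25 = 0.6002.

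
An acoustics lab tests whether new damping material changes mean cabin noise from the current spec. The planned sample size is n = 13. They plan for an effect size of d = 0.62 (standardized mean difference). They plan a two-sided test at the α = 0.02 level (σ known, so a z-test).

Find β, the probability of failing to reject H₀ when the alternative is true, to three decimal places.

Noncentrality parameter: δ = d·√n = 0.62 × √13 = 2.2354
Critical value for a two-sided test at α = 0.02: z_{α/2} = 2.326.
Power = Φ(δ − 2.326) + Φ(−δ − 2.326) = Φ(-0.091) + Φ(-4.562) = 0.4638 + 0.0000 = 0.4638.
Type II error: β = 1 − power = 1 − 0.4638 = 0.5362.

β ≈ 0.536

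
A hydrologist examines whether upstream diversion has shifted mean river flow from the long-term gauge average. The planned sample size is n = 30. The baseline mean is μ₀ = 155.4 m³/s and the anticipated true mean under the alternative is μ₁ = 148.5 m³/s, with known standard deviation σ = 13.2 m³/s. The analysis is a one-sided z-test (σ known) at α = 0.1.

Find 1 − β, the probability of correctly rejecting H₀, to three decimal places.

Standardized effect: d = |μ₁ − μ₀| / σ = |148.5 − 155.4| / 13.2 = 0.5227
Noncentrality parameter: δ = d·√n = 0.5227 × √30 = 2.8631
One-sided α = 0.1 → critical value z_{0.1} = 1.282.
Power = P(Z > 1.282 − δ) = Φ(1.582) = 0.9431.

Power ≈ 0.943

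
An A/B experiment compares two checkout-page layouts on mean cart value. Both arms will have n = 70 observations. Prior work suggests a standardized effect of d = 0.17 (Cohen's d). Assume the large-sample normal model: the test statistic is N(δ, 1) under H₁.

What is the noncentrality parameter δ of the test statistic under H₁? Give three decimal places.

δ ≈ 1.006

The noncentrality parameter scales effect size by the design's sample-size factor: δ = d·√(n/2) = 0.17 × √(70/2) = 1.0057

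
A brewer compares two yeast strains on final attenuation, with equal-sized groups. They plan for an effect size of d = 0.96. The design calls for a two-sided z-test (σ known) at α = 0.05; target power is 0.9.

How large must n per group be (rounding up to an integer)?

n = 23 per group

Set Φ(δ − 1.960) = 0.9; then δ − 1.960 = Φ⁻¹(0.9) = 1.282, giving δ = 3.242.
(For δ > 0 the lower-tail rejection region contributes negligibly to power, so the one-term inversion is standard.)
δ = d·√(n/2) ⇒ n = 2(δ/d)² = 2 × (3.242 / 0.96)² = 22.80.
Rounding up, n = 23 per group.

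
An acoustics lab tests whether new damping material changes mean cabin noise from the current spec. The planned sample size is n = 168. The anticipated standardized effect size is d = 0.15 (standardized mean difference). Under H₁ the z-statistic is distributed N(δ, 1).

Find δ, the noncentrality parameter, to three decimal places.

δ = d·√n = 0.15 × √168 = 1.9442

δ ≈ 1.944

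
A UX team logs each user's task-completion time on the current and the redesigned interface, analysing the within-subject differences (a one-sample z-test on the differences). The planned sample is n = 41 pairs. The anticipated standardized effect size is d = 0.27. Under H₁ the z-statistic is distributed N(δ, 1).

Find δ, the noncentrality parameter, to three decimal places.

δ = d·√n = 0.27 × √41 = 1.7288

δ ≈ 1.729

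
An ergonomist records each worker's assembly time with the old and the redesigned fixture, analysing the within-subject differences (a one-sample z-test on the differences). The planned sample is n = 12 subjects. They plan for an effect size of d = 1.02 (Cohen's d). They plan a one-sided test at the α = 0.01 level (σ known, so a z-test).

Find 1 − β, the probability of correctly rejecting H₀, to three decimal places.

Noncentrality parameter: δ = d·√n = 1.02 × √12 = 3.5334
One-sided α = 0.01 → critical value z_{0.01} = 2.326.
Power = P(Z > 2.326 − δ) = Φ(1.207) = 0.8863.

Power ≈ 0.886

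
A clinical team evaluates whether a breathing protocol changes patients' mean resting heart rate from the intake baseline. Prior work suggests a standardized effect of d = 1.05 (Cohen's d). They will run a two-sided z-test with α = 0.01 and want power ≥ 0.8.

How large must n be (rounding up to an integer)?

n = 11

For power 0.8 need Φ(δ − z_{0.005}) = 0.8, so δ = z_{0.005} + z_{0.20} = 2.576 + 0.842 = 3.417.
(For δ > 0 the lower-tail rejection region contributes negligibly to power, so the one-term inversion is standard.)
δ = d·√n ⇒ n = (δ/d)² = (3.417 / 1.05)² = 10.59.
Rounding up, n = 11.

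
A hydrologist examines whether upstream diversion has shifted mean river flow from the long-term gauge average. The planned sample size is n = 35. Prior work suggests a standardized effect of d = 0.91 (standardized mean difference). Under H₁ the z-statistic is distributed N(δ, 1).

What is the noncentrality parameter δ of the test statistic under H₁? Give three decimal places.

The noncentrality parameter scales effect size by the design's sample-size factor: δ = d·√n = 0.91 × √35 = 5.3836

δ ≈ 5.384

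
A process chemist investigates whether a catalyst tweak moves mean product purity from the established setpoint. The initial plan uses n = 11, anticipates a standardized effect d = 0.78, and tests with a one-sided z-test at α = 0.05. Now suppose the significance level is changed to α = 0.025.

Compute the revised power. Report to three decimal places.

Power ≈ 0.735

δ = d·√n = 0.78 × √11 = 2.5870 (unchanged). New critical value: z_{0.025} = 1.960.
Revised power = P(Z > 1.960 − δ) = Φ(0.627) = 0.7347.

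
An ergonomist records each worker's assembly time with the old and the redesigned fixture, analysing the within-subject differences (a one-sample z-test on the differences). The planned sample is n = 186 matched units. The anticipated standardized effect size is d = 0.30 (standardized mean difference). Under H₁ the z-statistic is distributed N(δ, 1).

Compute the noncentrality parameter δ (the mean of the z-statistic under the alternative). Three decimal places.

The noncentrality parameter scales effect size by the design's sample-size factor: δ = d·√n = 0.30 × √186 = 4.0915

δ ≈ 4.091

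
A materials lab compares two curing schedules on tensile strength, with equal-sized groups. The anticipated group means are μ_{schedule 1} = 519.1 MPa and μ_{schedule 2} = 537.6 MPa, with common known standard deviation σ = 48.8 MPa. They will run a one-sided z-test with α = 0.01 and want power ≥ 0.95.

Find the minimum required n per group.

Standardized effect: d = |μ_{schedule 1} − μ_{schedule 2}| / σ = |519.1 − 537.6| / 48.8 = 0.3791
For power 0.95 need Φ(δ − z_{0.01}) = 0.95, so δ = z_{0.01} + z_{0.05} = 2.326 + 1.645 = 3.971.
δ = d·√(n/2) ⇒ n = 2(δ/d)² = 2 × (3.971 / 0.3791)² = 219.47.
Round up to the next whole unit.

n = 220 per group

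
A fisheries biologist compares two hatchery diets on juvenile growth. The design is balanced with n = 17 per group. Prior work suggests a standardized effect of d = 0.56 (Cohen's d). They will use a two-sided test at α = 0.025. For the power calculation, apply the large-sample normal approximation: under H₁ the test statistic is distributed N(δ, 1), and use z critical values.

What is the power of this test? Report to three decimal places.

Noncentrality parameter: λ = d·√(n/2) = 0.56 × √(17/2) = 1.6327
Critical value for a two-sided test at α = 0.025: z_{α/2} = 2.241.
Power = Φ(λ − 2.241) + Φ(−λ − 2.241) = Φ(-0.609) + Φ(-3.874) = 0.2713 + 0.0001 = 0.2714.

Power ≈ 0.271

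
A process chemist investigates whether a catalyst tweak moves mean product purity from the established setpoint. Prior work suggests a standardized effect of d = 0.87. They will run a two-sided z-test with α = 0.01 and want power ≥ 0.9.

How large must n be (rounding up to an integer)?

Set Φ(δ − 2.576) = 0.9; then δ − 2.576 = Φ⁻¹(0.9) = 1.282, giving δ = 3.857.
(Ignoring the negligible lower-tail rejection probability gives the usual closed-form inversion.)
δ = d·√n ⇒ n = (δ/d)² = (3.857 / 0.87)² = 19.66.
Rounding up, n = 20.

n = 20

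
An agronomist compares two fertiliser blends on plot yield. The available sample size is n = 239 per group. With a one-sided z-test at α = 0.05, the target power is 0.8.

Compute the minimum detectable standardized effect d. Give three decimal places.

d ≈ 0.227

Need Φ(δ − 1.645) = 0.8, so δ = 1.645 + 0.842 = 2.486.
δ = d·√(n/2) ⇒ d = δ/√(n/2) = 2.486/√(239/2) = 0.2275.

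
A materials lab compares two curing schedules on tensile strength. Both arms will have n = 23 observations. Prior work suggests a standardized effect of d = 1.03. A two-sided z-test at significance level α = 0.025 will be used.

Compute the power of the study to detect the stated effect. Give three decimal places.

Power ≈ 0.895

Noncentrality parameter: λ = d·√(n/2) = 1.03 × √(23/2) = 3.4929
Critical value for a two-sided test at α = 0.025: z_{α/2} = 2.241.
Power = Φ(λ − 2.241) + Φ(−λ − 2.241) = Φ(1.251) + Φ(-5.734) = 0.8946 + 0.0000 = 0.8946.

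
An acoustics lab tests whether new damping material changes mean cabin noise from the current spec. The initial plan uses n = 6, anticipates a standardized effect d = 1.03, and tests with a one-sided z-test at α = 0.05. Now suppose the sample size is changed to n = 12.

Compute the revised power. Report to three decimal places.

Power ≈ 0.973

With n = 12: δ = d·√n = 1.03 × √12 = 3.5680. Critical value z_{0.05} = 1.645.
Revised power = P(Z > 1.645 − δ) = Φ(1.923) = 0.9728.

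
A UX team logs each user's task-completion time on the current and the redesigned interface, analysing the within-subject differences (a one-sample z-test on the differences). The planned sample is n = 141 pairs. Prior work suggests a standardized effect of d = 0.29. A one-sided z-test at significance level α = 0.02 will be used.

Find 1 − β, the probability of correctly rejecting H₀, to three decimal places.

Power ≈ 0.918

Noncentrality parameter: δ = d·√n = 0.29 × √141 = 3.4436
One-sided α = 0.02 → critical value z_{0.02} = 2.054.
Power = Φ(δ − 2.054) = Φ(1.390) = 0.9177.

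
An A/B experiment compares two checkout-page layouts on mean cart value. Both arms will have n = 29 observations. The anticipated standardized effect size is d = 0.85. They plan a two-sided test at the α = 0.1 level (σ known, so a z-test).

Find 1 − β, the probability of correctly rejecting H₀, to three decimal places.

Power ≈ 0.944

Noncentrality parameter: δ = d·√(n/2) = 0.85 × √(29/2) = 3.2367
Two-sided α = 0.1 → critical value z_{0.05} = 1.645.
Power = Φ(δ − 1.645) + Φ(−δ − 1.645) = Φ(1.592) + Φ(-4.882) = 0.9443 + 0.0000 = 0.9443.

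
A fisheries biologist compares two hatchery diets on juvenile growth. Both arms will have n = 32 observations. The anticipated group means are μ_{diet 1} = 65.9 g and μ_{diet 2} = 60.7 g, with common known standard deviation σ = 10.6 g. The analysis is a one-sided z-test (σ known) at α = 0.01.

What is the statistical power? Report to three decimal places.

Power ≈ 0.358

Standardized effect: d = |μ_{diet 1} − μ_{diet 2}| / σ = |65.9 − 60.7| / 10.6 = 0.4906
Noncentrality parameter: δ = d·√(n/2) = 0.4906 × √(32/2) = 1.9623
Critical value for a one-sided test at α = 0.01: z_α = 2.326.
Power = P(Z > 2.326 − δ) = Φ(-0.364) = 0.3579.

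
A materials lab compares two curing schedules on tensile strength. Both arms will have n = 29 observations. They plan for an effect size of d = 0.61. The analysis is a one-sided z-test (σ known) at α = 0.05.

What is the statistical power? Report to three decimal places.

Power ≈ 0.751

Noncentrality parameter: δ = d·√(n/2) = 0.61 × √(29/2) = 2.3228
One-sided α = 0.05 → critical value z_{0.05} = 1.645.
Power = P(Z > 1.645 − δ) = Φ(0.678) = 0.7511.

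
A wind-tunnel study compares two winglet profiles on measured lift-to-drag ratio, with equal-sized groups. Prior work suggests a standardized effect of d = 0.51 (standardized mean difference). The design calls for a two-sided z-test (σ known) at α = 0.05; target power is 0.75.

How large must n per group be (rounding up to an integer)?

n = 54 per group

For power 0.75 need Φ(δ − z_{0.025}) = 0.75, so δ = z_{0.025} + z_{0.25} = 1.960 + 0.674 = 2.634.
(The Φ(−δ − z_{α/2}) term is vanishingly small for δ > 0 and is dropped in the standard sample-size formula.)
δ = d·√(n/2) ⇒ n = 2(δ/d)² = 2 × (2.634 / 0.51)² = 53.37.
Rounding up, n = 54 per group.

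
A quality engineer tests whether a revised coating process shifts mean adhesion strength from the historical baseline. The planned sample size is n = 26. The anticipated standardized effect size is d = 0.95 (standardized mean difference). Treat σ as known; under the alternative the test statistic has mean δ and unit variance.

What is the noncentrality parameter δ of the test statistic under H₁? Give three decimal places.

The noncentrality parameter scales effect size by the design's sample-size factor: δ = d·√n = 0.95 × √26 = 4.8441

δ ≈ 4.844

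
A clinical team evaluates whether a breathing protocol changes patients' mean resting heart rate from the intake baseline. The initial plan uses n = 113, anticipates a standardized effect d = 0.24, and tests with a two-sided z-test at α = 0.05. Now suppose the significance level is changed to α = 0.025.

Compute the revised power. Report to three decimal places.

Power ≈ 0.622

δ = d·√n = 0.24 × √113 = 2.5512 (unchanged). New critical value: z_{0.0125} = 2.241.
Revised power = Φ(δ − 2.241) + Φ(−δ − 2.241) = Φ(0.310) + Φ(-4.793) = 0.6217 + 0.0000 = 0.6217.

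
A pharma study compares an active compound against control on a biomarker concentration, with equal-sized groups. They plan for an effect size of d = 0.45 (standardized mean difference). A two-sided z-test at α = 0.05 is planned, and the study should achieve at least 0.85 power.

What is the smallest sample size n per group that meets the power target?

n = 89 per group

For power 0.85 need Φ(δ − z_{0.025}) = 0.85, so δ = z_{0.025} + z_{0.15} = 1.960 + 1.036 = 2.996.
(Ignoring the negligible lower-tail rejection probability gives the usual closed-form inversion.)
δ = d·√(n/2) ⇒ n = 2(δ/d)² = 2 × (2.996 / 0.45)² = 88.68.
Rounding up, n = 89 per group.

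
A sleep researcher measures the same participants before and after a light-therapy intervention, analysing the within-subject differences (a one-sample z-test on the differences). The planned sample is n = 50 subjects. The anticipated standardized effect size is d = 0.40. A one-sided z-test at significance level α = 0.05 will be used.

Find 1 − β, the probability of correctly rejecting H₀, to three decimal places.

Noncentrality parameter: δ = d·√n = 0.40 × √50 = 2.8284
One-sided α = 0.05 → critical value z_{0.05} = 1.645.
Power = P(Z > 1.645 − δ) = Φ(1.184) = 0.8817.

Power ≈ 0.882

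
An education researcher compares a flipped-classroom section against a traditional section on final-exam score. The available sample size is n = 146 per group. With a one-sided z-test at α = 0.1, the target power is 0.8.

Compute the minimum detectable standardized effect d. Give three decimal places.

d ≈ 0.248

Required noncentrality: δ = z_{0.1} + z_{0.20} = 1.282 + 0.842 = 2.123.
δ = d·√(n/2) ⇒ d = δ/√(n/2) = 2.123/√(146/2) = 0.2485.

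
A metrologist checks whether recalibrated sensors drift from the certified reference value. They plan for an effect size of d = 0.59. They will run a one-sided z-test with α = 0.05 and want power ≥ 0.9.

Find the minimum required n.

For power 0.9 need Φ(δ − z_{0.05}) = 0.9, so δ = z_{0.05} + z_{0.10} = 1.645 + 1.282 = 2.926.
δ = d·√n ⇒ n = (δ/d)² = (2.926 / 0.59)² = 24.60.
Round up to the next whole unit.

n = 25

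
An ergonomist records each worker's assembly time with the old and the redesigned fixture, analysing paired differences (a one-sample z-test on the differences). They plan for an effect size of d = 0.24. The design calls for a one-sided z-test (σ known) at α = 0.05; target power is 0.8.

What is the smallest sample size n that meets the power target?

Set Φ(δ − 1.645) = 0.8; then δ − 1.645 = Φ⁻¹(0.8) = 0.842, giving δ = 2.486.
δ = d·√n ⇒ n = (δ/d)² = (2.486 / 0.24)² = 107.34.
Round up to the next whole unit.

n = 108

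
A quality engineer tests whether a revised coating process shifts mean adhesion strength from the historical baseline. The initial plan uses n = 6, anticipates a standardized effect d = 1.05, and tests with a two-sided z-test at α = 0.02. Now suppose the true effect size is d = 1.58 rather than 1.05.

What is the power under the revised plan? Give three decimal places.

With d = 1.58: δ = d·√n = 1.58 × √6 = 3.8702. Critical value z_{0.01} = 2.326.
Revised power = Φ(δ − 2.326) + Φ(−δ − 2.326) = Φ(1.544) + Φ(-6.197) = 0.9387 + 0.0000 = 0.9387.

Power ≈ 0.939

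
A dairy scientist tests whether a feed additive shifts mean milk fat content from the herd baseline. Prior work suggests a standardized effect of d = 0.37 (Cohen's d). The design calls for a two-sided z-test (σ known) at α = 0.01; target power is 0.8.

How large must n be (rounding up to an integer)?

n = 86

For power 0.8 need Φ(δ − z_{0.005}) = 0.8, so δ = z_{0.005} + z_{0.20} = 2.576 + 0.842 = 3.417.
(The Φ(−δ − z_{α/2}) term is vanishingly small for δ > 0 and is dropped in the standard sample-size formula.)
δ = d·√n ⇒ n = (δ/d)² = (3.417 / 0.37)² = 85.31.
Rounding up, n = 86.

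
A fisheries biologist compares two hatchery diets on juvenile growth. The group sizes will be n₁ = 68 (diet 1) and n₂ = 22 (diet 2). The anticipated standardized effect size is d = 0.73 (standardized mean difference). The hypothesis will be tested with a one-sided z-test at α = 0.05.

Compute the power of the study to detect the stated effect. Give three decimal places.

Power ≈ 0.908

Noncentrality parameter: δ = d / √(1/n₁ + 1/n₂) = 0.73 / √(1/68 + 1/22) = 2.9762
Critical value for a one-sided test at α = 0.05: z_α = 1.645.
Power = P(Z > 1.645 − δ) = Φ(1.331) = 0.9085.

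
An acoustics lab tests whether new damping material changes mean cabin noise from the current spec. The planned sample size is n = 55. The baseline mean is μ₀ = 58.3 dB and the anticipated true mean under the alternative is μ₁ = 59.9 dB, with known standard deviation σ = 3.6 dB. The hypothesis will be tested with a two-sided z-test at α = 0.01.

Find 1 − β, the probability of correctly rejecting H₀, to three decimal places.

Standardized effect: d = |μ₁ − μ₀| / σ = |59.9 − 58.3| / 3.6 = 0.4444
Noncentrality parameter: δ = d·√n = 0.4444 × √55 = 3.2961
Critical value for a two-sided test at α = 0.01: z_{α/2} = 2.576.
Power = Φ(δ − 2.576) + Φ(−δ − 2.576) = Φ(0.720) + Φ(-5.872) = 0.7643 + 0.0000 = 0.7643.

Power ≈ 0.764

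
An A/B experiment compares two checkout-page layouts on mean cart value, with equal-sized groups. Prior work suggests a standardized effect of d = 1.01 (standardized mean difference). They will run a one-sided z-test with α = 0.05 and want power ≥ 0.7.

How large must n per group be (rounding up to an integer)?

Set Φ(δ − 1.645) = 0.7; then δ − 1.645 = Φ⁻¹(0.7) = 0.524, giving δ = 2.169.
δ = d·√(n/2) ⇒ n = 2(δ/d)² = 2 × (2.169 / 1.01)² = 9.23.
Round up to the next whole unit.

n = 10 per group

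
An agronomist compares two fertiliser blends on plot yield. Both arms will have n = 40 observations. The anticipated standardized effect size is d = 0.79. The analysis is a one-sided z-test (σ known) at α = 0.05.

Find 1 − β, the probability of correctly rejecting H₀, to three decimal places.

Noncentrality parameter: δ = d·√(n/2) = 0.79 × √(40/2) = 3.5330
One-sided α = 0.05 → critical value z_{0.05} = 1.645.
Power = P(Z > 1.645 − δ) = Φ(1.888) = 0.9705.

Power ≈ 0.970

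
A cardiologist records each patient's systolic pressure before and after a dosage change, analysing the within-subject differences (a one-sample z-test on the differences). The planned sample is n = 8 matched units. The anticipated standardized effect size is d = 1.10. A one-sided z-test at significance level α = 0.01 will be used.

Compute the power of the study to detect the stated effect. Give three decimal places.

Power ≈ 0.784

Noncentrality parameter: λ = d·√n = 1.10 × √8 = 3.1113
Critical value for a one-sided test at α = 0.01: z_α = 2.326.
Power = P(Z > 2.326 − λ) = Φ(0.785) = 0.7838.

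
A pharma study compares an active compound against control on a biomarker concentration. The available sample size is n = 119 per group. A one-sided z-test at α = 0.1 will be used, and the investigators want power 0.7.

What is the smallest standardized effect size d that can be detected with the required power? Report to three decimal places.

Need Φ(δ − 1.282) = 0.7, so δ = 1.282 + 0.524 = 1.806.
δ = d·√(n/2) ⇒ d = δ/√(n/2) = 1.806/√(119/2) = 0.2341.

d ≈ 0.234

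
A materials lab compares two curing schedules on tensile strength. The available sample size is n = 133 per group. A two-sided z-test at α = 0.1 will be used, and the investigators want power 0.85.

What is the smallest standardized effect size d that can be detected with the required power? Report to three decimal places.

Need Φ(δ − 1.645) = 0.85, so δ = 1.645 + 1.036 = 2.681.
(The second rejection-region term Φ(−δ − z_{α/2}) is negligible and dropped.)
δ = d·√(n/2) ⇒ d = δ/√(n/2) = 2.681/√(133/2) = 0.3288.

d ≈ 0.329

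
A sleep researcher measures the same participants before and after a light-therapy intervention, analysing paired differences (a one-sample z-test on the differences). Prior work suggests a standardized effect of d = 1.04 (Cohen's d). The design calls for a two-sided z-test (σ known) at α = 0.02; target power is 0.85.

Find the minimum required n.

Set Φ(δ − 2.326) = 0.85; then δ − 2.326 = Φ⁻¹(0.85) = 1.036, giving δ = 3.363.
(The Φ(−δ − z_{α/2}) term is vanishingly small for δ > 0 and is dropped in the standard sample-size formula.)
δ = d·√n ⇒ n = (δ/d)² = (3.363 / 1.04)² = 10.46.
Rounding up, n = 11.

n = 11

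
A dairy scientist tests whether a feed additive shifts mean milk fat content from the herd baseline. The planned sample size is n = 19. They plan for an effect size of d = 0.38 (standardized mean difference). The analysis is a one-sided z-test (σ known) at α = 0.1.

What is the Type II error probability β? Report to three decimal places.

Noncentrality parameter: δ = d·√n = 0.38 × √19 = 1.6564
Critical value for a one-sided test at α = 0.1: z_α = 1.282.
Power = Φ(δ − 1.282) = Φ(0.375) = 0.6461.
Type II error: β = 1 − power = 1 − 0.6461 = 0.3539.

β ≈ 0.354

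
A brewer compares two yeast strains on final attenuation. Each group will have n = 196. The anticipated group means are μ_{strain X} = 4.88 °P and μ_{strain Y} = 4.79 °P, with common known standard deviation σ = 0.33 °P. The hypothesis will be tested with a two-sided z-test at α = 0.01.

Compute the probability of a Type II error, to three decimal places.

β ≈ 0.451

Standardized effect: d = |μ_{strain X} − μ_{strain Y}| / σ = |4.88 − 4.79| / 0.33 = 0.2727
Noncentrality parameter: δ = d·√(n/2) = 0.2727 × √(196/2) = 2.6999
Two-sided α = 0.01 → critical value z_{0.005} = 2.576.
Power = Φ(δ − 2.576) + Φ(−δ − 2.576) = Φ(0.124) + Φ(-5.276) = 0.5494 + 0.0000 = 0.5494.
Type II error: β = 1 − power = 1 − 0.5494 = 0.4506.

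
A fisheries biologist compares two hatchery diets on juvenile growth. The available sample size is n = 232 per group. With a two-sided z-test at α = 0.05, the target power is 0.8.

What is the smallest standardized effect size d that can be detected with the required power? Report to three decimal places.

Required noncentrality: δ = z_{0.025} + z_{0.20} = 1.960 + 0.842 = 2.802.
(The second rejection-region term Φ(−δ − z_{α/2}) is negligible and dropped.)
δ = d·√(n/2) ⇒ d = δ/√(n/2) = 2.802/√(232/2) = 0.2601.

d ≈ 0.260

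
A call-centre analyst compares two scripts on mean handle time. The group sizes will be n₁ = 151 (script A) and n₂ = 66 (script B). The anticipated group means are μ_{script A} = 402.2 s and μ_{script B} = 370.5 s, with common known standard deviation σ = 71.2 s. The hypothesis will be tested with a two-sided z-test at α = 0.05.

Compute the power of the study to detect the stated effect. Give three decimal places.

Standardized effect: d = |μ_{script A} − μ_{script B}| / σ = |402.2 − 370.5| / 71.2 = 0.4452
Noncentrality parameter: δ = d / √(1/n₁ + 1/n₂) = 0.4452 / √(1/151 + 1/66) = 3.0172
Critical value for a two-sided test at α = 0.05: z_{α/2} = 1.960.
Power = Φ(δ − 1.960) + Φ(−δ − 1.960) = Φ(1.057) + Φ(-4.977) = 0.8548 + 0.0000 = 0.8548.

Power ≈ 0.855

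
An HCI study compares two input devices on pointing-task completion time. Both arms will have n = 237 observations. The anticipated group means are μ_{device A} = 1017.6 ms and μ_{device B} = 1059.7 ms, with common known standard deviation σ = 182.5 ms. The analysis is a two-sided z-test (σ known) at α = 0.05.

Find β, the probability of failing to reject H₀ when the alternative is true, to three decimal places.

β ≈ 0.291

Standardized effect: d = |μ_{device A} − μ_{device B}| / σ = |1017.6 − 1059.7| / 182.5 = 0.2307
Noncentrality parameter: δ = d·√(n/2) = 0.2307 × √(237/2) = 2.5112
Critical value for a two-sided test at α = 0.05: z_{α/2} = 1.960.
Power = Φ(δ − 1.960) + Φ(−δ − 1.960) = Φ(0.551) + Φ(-4.471) = 0.7093 + 0.0000 = 0.7093.
Type II error: β = 1 − power = 1 − 0.7093 = 0.2907.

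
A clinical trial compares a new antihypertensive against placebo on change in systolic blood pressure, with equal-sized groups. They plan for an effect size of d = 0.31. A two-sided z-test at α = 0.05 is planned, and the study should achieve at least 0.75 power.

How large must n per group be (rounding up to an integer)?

n = 145 per group

For power 0.75 need Φ(δ − z_{0.025}) = 0.75, so δ = z_{0.025} + z_{0.25} = 1.960 + 0.674 = 2.634.
(The Φ(−δ − z_{α/2}) term is vanishingly small for δ > 0 and is dropped in the standard sample-size formula.)
δ = d·√(n/2) ⇒ n = 2(δ/d)² = 2 × (2.634 / 0.31)² = 144.44.
Rounding up, n = 145 per group.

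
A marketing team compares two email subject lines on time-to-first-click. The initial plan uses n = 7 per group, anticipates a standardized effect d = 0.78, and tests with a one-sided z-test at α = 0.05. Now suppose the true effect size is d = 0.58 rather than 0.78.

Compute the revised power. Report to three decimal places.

Power ≈ 0.288

With d = 0.58: δ = d·√(n/2) = 0.58 × √(7/2) = 1.0851. Critical value z_{0.05} = 1.645.
Revised power = P(Z > 1.645 − δ) = Φ(-0.560) = 0.2878.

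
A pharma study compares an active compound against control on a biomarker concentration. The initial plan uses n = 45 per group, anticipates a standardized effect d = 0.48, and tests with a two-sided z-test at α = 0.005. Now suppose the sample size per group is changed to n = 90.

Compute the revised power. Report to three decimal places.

Power ≈ 0.660

With n = 90 per group: δ = d·√(n/2) = 0.48 × √(90/2) = 3.2199. Critical value z_{0.0025} = 2.807.
Revised power = Φ(δ − 2.807) + Φ(−δ − 2.807) = Φ(0.413) + Φ(-6.027) = 0.6602 + 0.0000 = 0.6602.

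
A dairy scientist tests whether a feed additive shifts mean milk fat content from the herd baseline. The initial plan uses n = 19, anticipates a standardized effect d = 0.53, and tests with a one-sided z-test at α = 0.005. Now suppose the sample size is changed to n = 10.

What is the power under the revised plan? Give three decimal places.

Power ≈ 0.184

With n = 10: δ = d·√n = 0.53 × √10 = 1.6760. Critical value z_{0.005} = 2.576.
Revised power = P(Z > 2.576 − δ) = Φ(-0.900) = 0.1841.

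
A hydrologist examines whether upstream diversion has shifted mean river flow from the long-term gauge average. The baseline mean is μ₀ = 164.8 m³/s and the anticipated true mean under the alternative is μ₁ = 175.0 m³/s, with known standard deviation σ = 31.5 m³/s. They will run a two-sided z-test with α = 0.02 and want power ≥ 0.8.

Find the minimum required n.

Standardized effect: d = |μ₁ − μ₀| / σ = |175.0 − 164.8| / 31.5 = 0.3238
Set Φ(δ − 2.326) = 0.8; then δ − 2.326 = Φ⁻¹(0.8) = 0.842, giving δ = 3.168.
(For δ > 0 the lower-tail rejection region contributes negligibly to power, so the one-term inversion is standard.)
δ = d·√n ⇒ n = (δ/d)² = (3.168 / 0.3238)² = 95.72.
Round up to the next whole unit.

n = 96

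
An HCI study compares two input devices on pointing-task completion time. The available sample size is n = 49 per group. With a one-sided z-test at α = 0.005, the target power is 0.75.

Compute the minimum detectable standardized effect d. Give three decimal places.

d ≈ 0.657

Need Φ(δ − 2.576) = 0.75, so δ = 2.576 + 0.674 = 3.250.
δ = d·√(n/2) ⇒ d = δ/√(n/2) = 3.250/√(49/2) = 0.6567.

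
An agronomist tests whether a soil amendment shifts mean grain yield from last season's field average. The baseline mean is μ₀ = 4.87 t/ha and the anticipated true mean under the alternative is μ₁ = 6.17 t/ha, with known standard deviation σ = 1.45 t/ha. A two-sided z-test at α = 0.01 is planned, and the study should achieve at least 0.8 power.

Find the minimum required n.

n = 15

Standardized effect: d = |μ₁ − μ₀| / σ = |6.17 − 4.87| / 1.45 = 0.8966
For power 0.8 need Φ(δ − z_{0.005}) = 0.8, so δ = z_{0.005} + z_{0.20} = 2.576 + 0.842 = 3.417.
(Ignoring the negligible lower-tail rejection probability gives the usual closed-form inversion.)
δ = d·√n ⇒ n = (δ/d)² = (3.417 / 0.8966)² = 14.53.
Round up to the next whole unit.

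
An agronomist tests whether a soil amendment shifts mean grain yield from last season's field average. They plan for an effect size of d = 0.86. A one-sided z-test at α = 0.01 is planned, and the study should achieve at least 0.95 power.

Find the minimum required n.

Set Φ(δ − 2.326) = 0.95; then δ − 2.326 = Φ⁻¹(0.95) = 1.645, giving δ = 3.971.
δ = d·√n ⇒ n = (δ/d)² = (3.971 / 0.86)² = 21.32.
Rounding up, n = 22.

n = 22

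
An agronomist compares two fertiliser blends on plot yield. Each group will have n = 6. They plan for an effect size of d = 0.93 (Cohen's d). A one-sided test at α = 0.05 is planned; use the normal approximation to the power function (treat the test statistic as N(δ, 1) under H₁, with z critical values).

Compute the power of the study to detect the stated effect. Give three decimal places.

Noncentrality parameter: δ = d·√(n/2) = 0.93 × √(6/2) = 1.6108
One-sided α = 0.05 → critical value z_{0.05} = 1.645.
Power = Φ(δ − 1.645) = Φ(-0.034) = 0.4864.

Power ≈ 0.486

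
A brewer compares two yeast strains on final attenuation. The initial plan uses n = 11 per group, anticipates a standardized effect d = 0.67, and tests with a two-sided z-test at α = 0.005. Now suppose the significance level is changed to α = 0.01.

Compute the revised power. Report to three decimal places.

δ = d·√(n/2) = 0.67 × √(11/2) = 1.5713 (unchanged). New critical value: z_{0.005} = 2.576.
Revised power = Φ(δ − 2.576) + Φ(−δ − 2.576) = Φ(-1.005) + Φ(-4.147) = 0.1576 + 0.0000 = 0.1576.

Power ≈ 0.158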